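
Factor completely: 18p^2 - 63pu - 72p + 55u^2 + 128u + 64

(3p - 5u - 8)(6p - 11u - 8)

Group: 6p(3p - 5u - 8) + (-11u - 8)(3p - 5u - 8); both groups contain (3p - 5u - 8).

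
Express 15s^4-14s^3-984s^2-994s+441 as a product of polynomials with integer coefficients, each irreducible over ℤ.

(3s-1)(5s+7)(s+7)(s-9)

Trying the rational-root candidates, s = 9 is a root, so (s-9) is a factor; dividing leaves 15s^3+121s^2+105s-49.
Then s = -7/5 is a root, so (5s+7) is a factor; dividing leaves 3s^2+20s-7.
The remaining quadratic factors as (3s-1)(s+7).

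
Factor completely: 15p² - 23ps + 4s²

Group: 3p(5p - s) - 4s(5p - s); both groups contain (5p - s).

(3p - 4s)(5p - s)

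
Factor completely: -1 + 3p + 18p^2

(3p + 1)(6p - 1)

Need a pair with product 18·(-1) = -18 and sum 3: that's 6 and -3.
Split the middle term: 18p^2 + 6p - 3p - 1 = 6p(3p + 1) - (3p + 1).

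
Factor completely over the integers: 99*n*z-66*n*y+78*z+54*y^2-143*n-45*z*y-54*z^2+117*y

Group: 11*n*(9*z-6*y-13) + (-6*z-9*y)*(9*z-6*y-13); both groups contain (9*z-6*y-13).

(9*z-6*y-13)*(11*n-6*z-9*y)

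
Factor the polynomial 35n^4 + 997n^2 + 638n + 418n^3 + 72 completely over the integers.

(5n + 4)(7n + 1)(n + 2)(n + 9)

By the rational root theorem, n = −2 is a root, so (n + 2) divides it; the quotient is 35n^3 + 348n^2 + 301n + 36.
Then n = −4/5 is a root, giving the factor (5n + 4) and quotient 7n^2 + 64n + 9.
The remaining quadratic factors as (n + 9)(7n + 1).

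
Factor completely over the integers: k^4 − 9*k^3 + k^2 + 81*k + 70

(k + 1)*(k + 2)*(k − 5)*(k − 7)

Among the possible rational roots, k = 7 is a root, so (k − 7) divides it; the quotient is k^3 − 2*k^2 − 13*k − 10.
Next, k = −2 is a root, giving the factor (k + 2) and quotient k^2 − 4*k − 5.
The remaining quadratic factors as (k − 5)(k + 1).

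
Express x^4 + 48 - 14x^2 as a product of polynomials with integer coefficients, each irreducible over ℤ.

(x^2 - 6)(x^2 - 8)

Substitute u = x^2 to get a quadratic in u, then factor.
x^2 - 8 is irreducible over ℤ (8 is not a perfect square).
x^2 - 6 is irreducible over ℤ (6 is not a perfect square).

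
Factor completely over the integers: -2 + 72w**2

Every term has a factor of 2. Then 36w**2 - 1 = (6w)² − (1)².

2(6w + 1)(6w - 1)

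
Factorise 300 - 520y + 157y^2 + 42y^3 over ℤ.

By the rational root theorem, y = 5/6 is a root, so (6y - 5) is a factor; dividing leaves 7y^2 + 32y - 60.
The remaining quadratic factors as (7y - 10)(y + 6).

(6y - 5)(7y - 10)(y + 6)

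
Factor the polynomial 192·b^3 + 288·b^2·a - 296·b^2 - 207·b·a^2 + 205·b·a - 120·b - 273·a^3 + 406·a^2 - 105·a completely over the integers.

Group: 8·b·(24·b^2 + 15·b·a - 37·b - 39·a^2 + 58·a - 15) + 7·a·(24·b^2 + 15·b·a - 37·b - 39·a^2 + 58·a - 15); both groups contain (24·b^2 + 15·b·a - 37·b - 39·a^2 + 58·a - 15), so (8·b + 7·a) is a factor with cofactor 24·b^2 + 15·b·a - 37·b - 39·a^2 + 58·a - 15.
The cofactor groups again: 24·b^2 + 15·b·a - 37·b - 39·a^2 + 58·a - 15 = 8·b·(3·b - 3·a + 1) + (13·a - 15)·(3·b - 3·a + 1); both groups contain (3·b - 3·a + 1), giving (8·b + 13·a - 15)·(3·b - 3·a + 1).

(3·b - 3·a + 1)·(8·b + 13·a - 15)·(8·b + 7·a)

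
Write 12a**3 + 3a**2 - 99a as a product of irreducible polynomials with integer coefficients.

3a(4a - 11)(a + 3)

Pull out the common factor 3a, then factor the remaining trinomial.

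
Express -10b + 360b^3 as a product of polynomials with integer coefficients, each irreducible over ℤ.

10b(6b + 1)(6b - 1)

Every term has a factor of 10b. Then 36b^2 - 1 = (6b)² − (1)².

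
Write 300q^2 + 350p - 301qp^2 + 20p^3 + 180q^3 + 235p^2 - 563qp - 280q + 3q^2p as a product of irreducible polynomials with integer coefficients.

(4q - 5p)(15q - p - 10)(3q + 4p + 7)

Group: 3q(60q^2 - 79qp - 40q + 5p^2 + 50p) + (4p + 7)(60q^2 - 79qp - 40q + 5p^2 + 50p); both groups contain (60q^2 - 79qp - 40q + 5p^2 + 50p), so (3q + 4p + 7) is a factor with cofactor 60q^2 - 79qp - 40q + 5p^2 + 50p.
The cofactor groups again: 60q^2 - 79qp - 40q + 5p^2 + 50p = 4q(15q - p - 10) - 5p(15q - p - 10); both groups contain (15q - p - 10), giving (4q - 5p)(15q - p - 10).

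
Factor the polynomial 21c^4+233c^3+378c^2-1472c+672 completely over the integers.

(3c-4)(7c-4)(c+6)(c+7)

Among the possible rational roots, c = 4/7 is a root, giving the factor (7c-4) and quotient 3c^3+35c^2+74c-168.
Continuing, c = -7 is a root, so (c+7) divides it; the quotient is 3c^2+14c-24.
The remaining quadratic factors as (3c-4)(c+6).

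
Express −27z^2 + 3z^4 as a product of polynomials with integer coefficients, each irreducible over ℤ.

3z^2(z + 3)(z − 3)

Pull out the common factor 3z^2; z^2 − 9 is a difference of squares.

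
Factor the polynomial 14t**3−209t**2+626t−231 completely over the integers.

Among the possible rational roots, t = 7/2 is a root, giving the factor (2t−7) and quotient 7t**2−80t+33.
The remaining quadratic factors as (t−11)(7t−3).

(2t−7)(7t−3)(t−11)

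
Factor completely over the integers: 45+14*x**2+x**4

Substitute u = x**2 to get a quadratic in u, then factor.
x**2+9 is irreducible over ℤ (sum of squares).
x**2+5 is irreducible over ℤ (always positive, so no real roots).

(x**2+5)*(x**2+9)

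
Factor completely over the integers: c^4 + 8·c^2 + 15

Substitute u = c^2 to get a quadratic in u, then factor.
c^2 + 3 is irreducible over ℤ (always positive, so no real roots).
c^2 + 5 is irreducible over ℤ (always positive, so no real roots).

(c^2 + 3)·(c^2 + 5)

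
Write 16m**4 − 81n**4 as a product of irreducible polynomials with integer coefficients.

Difference of squares twice: with A = 2m and B = 3n, A⁴ − B⁴ = (A² − B²)(A² + B²), and A² − B² factors again.

(2m + 3n)(2m − 3n)(4m**2 + 9n**2)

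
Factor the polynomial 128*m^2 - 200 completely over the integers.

8*(4*m + 5)*(4*m - 5)

Every term has a factor of 8. Then 16*m^2 - 25 = (4*m)² − (5)².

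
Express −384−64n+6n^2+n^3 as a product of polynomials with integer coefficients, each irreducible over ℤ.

Trying the rational-root candidates, n = 8 is a root, so (n−8) is a factor; dividing leaves n^2+14n+48.
The remaining quadratic factors as (n+6)(n+8).

(n+6)(n+8)(n−8)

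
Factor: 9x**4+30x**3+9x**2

3x**2(3x+1)(x+3)

Pull out the common factor 3x**2, then factor the remaining trinomial.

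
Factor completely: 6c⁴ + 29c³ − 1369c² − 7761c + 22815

(6c − 13)(c + 13)(c + 9)(c − 15)

By the rational root theorem, c = −9 is a root, so (c + 9) divides it; the quotient is 6c³ − 25c² − 1144c + 2535.
Next, c = 13/6 is a root, giving the factor (6c − 13) and quotient c² − 2c − 195.
The remaining quadratic factors as (c − 15)(c + 13).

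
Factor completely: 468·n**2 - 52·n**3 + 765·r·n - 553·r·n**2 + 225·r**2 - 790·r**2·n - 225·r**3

-(5·r + 13·n)·(5·r + 4·n)·(9·r + n - 9)

Group: 9·r·(-25·r**2 - 85·r·n - 52·n**2) + (n - 9)·(-25·r**2 - 85·r·n - 52·n**2); both groups contain (-25·r**2 - 85·r·n - 52·n**2), so (9·r + n - 9) is a factor with cofactor -25·r**2 - 85·r·n - 52·n**2.
The cofactor groups again: -25·r**2 - 85·r·n - 52·n**2 = -5·r·(5·r + 13·n) - 4·n·(5·r + 13·n); both groups contain (5·r + 13·n), giving -(5·r + 4·n)·(5·r + 13·n).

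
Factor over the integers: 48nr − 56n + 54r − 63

Group as (48nr − 56n) + (54r − 63) = 8n(6r − 7) + 9(6r − 7).
Both groups share the factor (6r − 7).

(6r − 7)(8n + 9)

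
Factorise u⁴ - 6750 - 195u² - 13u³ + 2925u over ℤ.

Trying the rational-root candidates, u = 10 is a root, so (u - 10) is a factor; dividing leaves u³ - 3u² - 225u + 675.
Continuing, u = 3 is a root, so (u - 3) is a factor; dividing leaves u² - 225.
The remaining quadratic factors as (u + 15)(u - 15).

(u + 15)(u - 10)(u - 15)(u - 3)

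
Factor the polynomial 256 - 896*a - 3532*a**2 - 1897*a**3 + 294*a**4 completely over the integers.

Trying the rational-root candidates, a = 1/6 is a root, giving the factor (6*a - 1) and quotient 49*a**3 - 308*a**2 - 640*a - 256.
Next, a = 8 is a root, so (a - 8) is a factor; dividing leaves 49*a**2 + 84*a + 32.
The remaining quadratic factors as (7*a + 8)(7*a + 4).

(6*a - 1)*(7*a + 4)*(7*a + 8)*(a - 8)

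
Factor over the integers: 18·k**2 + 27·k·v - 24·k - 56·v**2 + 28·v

(3·k + 8·v - 4)·(6·k - 7·v)

Group: 6·k·(3·k + 8·v - 4) - 7·v·(3·k + 8·v - 4); both groups contain (3·k + 8·v - 4).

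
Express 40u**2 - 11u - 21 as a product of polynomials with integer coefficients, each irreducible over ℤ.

Need a pair with product 40·(-21) = -840 and sum -11: that's -35 and 24.
Split the middle term: 40u**2 - 35u + 24u - 21 = 5u(8u - 7) + 3(8u - 7).

(5u + 3)(8u - 7)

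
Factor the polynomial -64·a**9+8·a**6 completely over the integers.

Every term has a factor of 8·a**6; factoring it out leaves -8·a**3+1.
Recognize a difference of cubes with the parts 1 and 2·a.

-8·a**6·(2·a-1)·(4·a**2+2·a+1)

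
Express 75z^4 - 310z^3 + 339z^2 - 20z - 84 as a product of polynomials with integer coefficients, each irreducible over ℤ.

Trying the rational-root candidates, z = 7/3 is a root, giving the factor (3z - 7) and quotient 25z^3 - 45z^2 + 8z + 12.
Then z = -2/5 is a root, so (5z + 2) divides it; the quotient is 5z^2 - 11z + 6.
The remaining quadratic factors as (5z - 6)(z - 1).

(3z - 7)(5z + 2)(5z - 6)(z - 1)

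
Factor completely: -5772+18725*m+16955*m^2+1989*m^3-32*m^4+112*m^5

By the rational root theorem, m = -12/7 is a root, so (7*m+12) divides it; the quotient is 16*m^4-32*m^3+339*m^2+1841*m-481.
Next, m = 1/4 is a root, giving the factor (4*m-1) and quotient 4*m^3-7*m^2+83*m+481.
Then m = -13/4 is a root, giving the factor (4*m+13) and quotient m^2-5*m+37.
The quadratic m^2-5*m+37 has discriminant -123 < 0 and is irreducible over ℤ.

(4*m+13)*(4*m-1)*(7*m+12)*(m^2-5*m+37)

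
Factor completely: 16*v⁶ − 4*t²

4*(2*v³ − t)*(2*v³ + t)

Factor out 4 first: what remains is 4*v⁶ − t².
Recognize a difference of squares with the parts 2*v³ and t.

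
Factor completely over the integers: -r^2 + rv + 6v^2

-(r + 2v)(r - 3v)

Group: -r(r - 3v) - 2v(r - 3v); both groups contain (r - 3v).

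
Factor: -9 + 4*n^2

(2*n + 3)*(2*n - 3)

Need a pair with product 4·(-9) = -36 and sum 0: that's -6 and 6.
Split the middle term: 4*n^2 - 6*n + 6*n - 9 = 2*n*(2*n - 3) + 3*(2*n - 3).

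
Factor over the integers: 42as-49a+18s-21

Group as (42as-49a) + (18s-21) = 7a(6s-7) + 3(6s-7).
Both groups share the factor (6s-7).

(6s-7)(7a+3)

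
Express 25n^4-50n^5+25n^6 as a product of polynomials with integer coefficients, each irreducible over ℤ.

Factor out 25n^4 first: what remains is n^2-2n+1.
Recognize a perfect-square trinomial with the parts n and 1.

25n^4(n-1)^2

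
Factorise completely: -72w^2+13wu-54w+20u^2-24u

-(8w-5u+6)(9w+4u)

Group: -9w(8w-5u+6) - 4u(8w-5u+6); both groups contain (8w-5u+6).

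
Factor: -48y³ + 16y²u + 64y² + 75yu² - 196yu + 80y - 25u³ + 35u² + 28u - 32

-(4y - 5u + 4)(3y - u - 1)(4y + 5u - 8)

Group: 4y(-12y² + 19yu - 8y - 5u² - u + 4) + (5u - 8)(-12y² + 19yu - 8y - 5u² - u + 4); both groups contain (-12y² + 19yu - 8y - 5u² - u + 4), so (4y + 5u - 8) is a factor with cofactor -12y² + 19yu - 8y - 5u² - u + 4.
The cofactor groups again: -12y² + 19yu - 8y - 5u² - u + 4 = -3y(4y - 5u + 4) + (u + 1)(4y - 5u + 4); both groups contain (4y - 5u + 4), giving -(3y - u - 1)(4y - 5u + 4).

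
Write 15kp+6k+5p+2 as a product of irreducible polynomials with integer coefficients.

(3k+1)(5p+2)

Group as (15kp+6k) + (5p+2) = 3k(5p+2) + (5p+2).
Both groups share the factor (5p+2).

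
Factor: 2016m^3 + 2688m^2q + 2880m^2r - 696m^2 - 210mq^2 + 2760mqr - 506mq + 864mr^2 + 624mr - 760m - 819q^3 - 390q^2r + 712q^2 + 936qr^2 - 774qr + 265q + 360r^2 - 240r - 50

(12m + 13q + 5)(12m + 9q + 12r - 10)(14m - 7q + 6r + 1)

Group: 12m(168m^2 + 42mq + 240mr - 128m - 63q^2 - 30qr + 79q + 72r^2 - 48r - 10) + (13q + 5)(168m^2 + 42mq + 240mr - 128m - 63q^2 - 30qr + 79q + 72r^2 - 48r - 10); both groups contain (168m^2 + 42mq + 240mr - 128m - 63q^2 - 30qr + 79q + 72r^2 - 48r - 10), so (12m + 13q + 5) is a factor with cofactor 168m^2 + 42mq + 240mr - 128m - 63q^2 - 30qr + 79q + 72r^2 - 48r - 10.
The cofactor groups again: 168m^2 + 42mq + 240mr - 128m - 63q^2 - 30qr + 79q + 72r^2 - 48r - 10 = 14m(12m + 9q + 12r - 10) + (-7q + 6r + 1)(12m + 9q + 12r - 10); both groups contain (12m + 9q + 12r - 10), giving (14m - 7q + 6r + 1)(12m + 9q + 12r - 10).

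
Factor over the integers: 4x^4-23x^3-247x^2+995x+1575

(4x+5)(x+7)(x-5)(x-9)

Trying the rational-root candidates, x = -7 is a root, giving the factor (x+7) and quotient 4x^3-51x^2+110x+225.
Next, x = -5/4 is a root, so (4x+5) is a factor; dividing leaves x^2-14x+45.
The remaining quadratic factors as (x-5)(x-9).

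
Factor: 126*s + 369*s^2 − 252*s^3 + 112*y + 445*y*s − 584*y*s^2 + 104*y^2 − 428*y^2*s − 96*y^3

Group: 3*y*(−32*y^2 − 68*y*s + 56*y − 36*s^2 + 63*s) + (7*s + 2)*(−32*y^2 − 68*y*s + 56*y − 36*s^2 + 63*s); both groups contain (−32*y^2 − 68*y*s + 56*y − 36*s^2 + 63*s), so (3*y + 7*s + 2) is a factor with cofactor −32*y^2 − 68*y*s + 56*y − 36*s^2 + 63*s.
The cofactor groups again: −32*y^2 − 68*y*s + 56*y − 36*s^2 + 63*s = −4*y*(8*y + 9*s) + (−4*s + 7)*(8*y + 9*s); both groups contain (8*y + 9*s), giving −(4*y + 4*s − 7)*(8*y + 9*s).

−(4*y + 4*s − 7)*(3*y + 7*s + 2)*(8*y + 9*s)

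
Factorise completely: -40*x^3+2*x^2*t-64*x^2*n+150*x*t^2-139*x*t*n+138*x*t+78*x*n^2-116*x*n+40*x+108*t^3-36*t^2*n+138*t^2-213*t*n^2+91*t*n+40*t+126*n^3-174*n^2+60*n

-(5*x+6*t-7*n+5)*(2*x+2*t+3*n)*(4*x-9*t+6*n-4)

Group: 5*x*(-8*x^2+10*x*t-24*x*n+8*x+18*t^2+15*t*n+8*t-18*n^2+12*n) + (6*t-7*n+5)*(-8*x^2+10*x*t-24*x*n+8*x+18*t^2+15*t*n+8*t-18*n^2+12*n); both groups contain (-8*x^2+10*x*t-24*x*n+8*x+18*t^2+15*t*n+8*t-18*n^2+12*n), so (5*x+6*t-7*n+5) is a factor with cofactor -8*x^2+10*x*t-24*x*n+8*x+18*t^2+15*t*n+8*t-18*n^2+12*n.
The cofactor groups again: -8*x^2+10*x*t-24*x*n+8*x+18*t^2+15*t*n+8*t-18*n^2+12*n = -4*x*(2*x+2*t+3*n) + (9*t-6*n+4)*(2*x+2*t+3*n); both groups contain (2*x+2*t+3*n), giving -(4*x-9*t+6*n-4)*(2*x+2*t+3*n).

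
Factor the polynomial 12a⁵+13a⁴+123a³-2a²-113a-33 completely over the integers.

(3a+1)(4a+3)(a-1)(a²+a+11)

Testing divisors of the constant over divisors of the leading coefficient, a = -1/3 is a root, so (3a+1) divides it; the quotient is 4a⁴+3a³+40a²-14a-33.
Next, a = 1 is a root, so (a-1) divides it; the quotient is 4a³+7a²+47a+33.
Then a = -3/4 is a root, so (4a+3) divides it; the quotient is a²+a+11.
The quadratic a²+a+11 has discriminant -43 < 0 and is irreducible over ℤ.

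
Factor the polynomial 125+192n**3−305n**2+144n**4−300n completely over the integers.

By the rational root theorem, n = −5/4 is a root, so (4n+5) is a factor; dividing leaves 36n**3+3n**2−80n+25.
Continuing, n = −5/3 is a root, so (3n+5) divides it; the quotient is 12n**2−19n+5.
The remaining quadratic factors as (3n−1)(4n−5).

(3n+5)(3n−1)(4n+5)(4n−5)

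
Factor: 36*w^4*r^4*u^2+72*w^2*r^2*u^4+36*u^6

Factor out 36*u^2 first: what remains is w^4*r^4+2*w^2*r^2*u^2+u^4.
Recognize a perfect-square trinomial with the parts u^2 and w^2*r^2.

36*u^2*(w^2*r^2+u^2)^2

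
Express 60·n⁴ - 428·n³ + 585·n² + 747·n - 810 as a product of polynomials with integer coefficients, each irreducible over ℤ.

Testing divisors of the constant over divisors of the leading coefficient, n = 5/6 is a root, so (6·n - 5) is a factor; dividing leaves 10·n³ - 63·n² + 45·n + 162.
Then n = -6/5 is a root, giving the factor (5·n + 6) and quotient 2·n² - 15·n + 27.
The remaining quadratic factors as (2·n - 9)(n - 3).

(2·n - 9)·(5·n + 6)·(6·n - 5)·(n - 3)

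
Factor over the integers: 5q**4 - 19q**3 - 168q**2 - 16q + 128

(5q - 4)(q + 1)(q + 4)(q - 8)

Testing divisors of the constant over divisors of the leading coefficient, q = -4 is a root, giving the factor (q + 4) and quotient 5q**3 - 39q**2 - 12q + 32.
Then q = 4/5 is a root, giving the factor (5q - 4) and quotient q**2 - 7q - 8.
The remaining quadratic factors as (q - 8)(q + 1).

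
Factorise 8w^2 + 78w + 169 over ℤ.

(2w + 13)(4w + 13)

Need a pair with product 8·169 = 1352 and sum 78: that's 52 and 26.
Split the middle term: 8w^2 + 52w + 26w + 169 = 4w(2w + 13) + 13(2w + 13).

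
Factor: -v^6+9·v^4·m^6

-v^4·(v-3·m^3)·(v+3·m^3)

Factor out v^4 first: what remains is -v^2+9·m^6.
Recognize a difference of squares with the parts 3·m^3 and v.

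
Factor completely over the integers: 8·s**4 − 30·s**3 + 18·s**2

Pull out the common factor 2·s**2, then factor the remaining trinomial.

2·s**2·(4·s − 3)·(s − 3)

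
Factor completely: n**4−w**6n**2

−n**2(w**3−n)(w**3+n)

Every term has a factor of n**2; factoring it out leaves −w**6+n**2.
Recognize a difference of squares with the parts n and w**3.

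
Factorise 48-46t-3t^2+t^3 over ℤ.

Testing divisors of the constant over divisors of the leading coefficient, t = 1 is a root, so (t-1) divides it; the quotient is t^2-2t-48.
The remaining quadratic factors as (t-8)(t+6).

(t+6)(t-1)(t-8)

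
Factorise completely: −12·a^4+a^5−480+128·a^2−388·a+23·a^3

(a+1)·(a+3)·(a−8)·(a^2−8·a+20)

Testing divisors of the constant over divisors of the leading coefficient, a = −3 is a root, so (a+3) divides it; the quotient is a^4−15·a^3+68·a^2−76·a−160.
Then a = 8 is a root, so (a−8) is a factor; dividing leaves a^3−7·a^2+12·a+20.
Continuing, a = −1 is a root, so (a+1) divides it; the quotient is a^2−8·a+20.
The quadratic a^2−8·a+20 has discriminant −16 < 0 and is irreducible over ℤ.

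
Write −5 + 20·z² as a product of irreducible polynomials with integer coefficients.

Every term has a factor of 5. Then 4·z² − 1 = (2·z)² − (1)².

5·(2·z + 1)·(2·z − 1)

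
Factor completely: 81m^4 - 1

Difference of squares twice: with A = 3m and B = 1, A⁴ − B⁴ = (A² − B²)(A² + B²), and A² − B² factors again.

(3m + 1)(3m - 1)(9m^2 + 1)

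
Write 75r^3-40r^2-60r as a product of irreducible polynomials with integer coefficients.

Pull out the common factor 5r, then factor the remaining trinomial.

5r(3r+2)(5r-6)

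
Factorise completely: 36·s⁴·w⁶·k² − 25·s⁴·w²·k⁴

Factor out s⁴·w²·k² first: what remains is 36·w⁴ − 25·k².
Recognize a difference of squares with the parts 6·w² and 5·k.

k²·s⁴·w²·(6·w² − 5·k)·(6·w² + 5·k)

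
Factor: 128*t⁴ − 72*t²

Every term has a factor of 8*t². Then 16*t² − 9 = (4*t)² − (3)².

8*t²*(4*t + 3)*(4*t − 3)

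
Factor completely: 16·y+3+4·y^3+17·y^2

Among the possible rational roots, y = −1/4 is a root, giving the factor (4·y+1) and quotient y^2+4·y+3.
The remaining quadratic factors as (y+1)(y+3).

(4·y+1)·(y+1)·(y+3)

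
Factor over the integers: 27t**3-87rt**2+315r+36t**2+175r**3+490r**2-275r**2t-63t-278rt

(5r-9t+9)(5r-t)(7r+3t+7)

Group: 5r(35r**2+8rt+35r-3t**2-7t) + (-9t+9)(35r**2+8rt+35r-3t**2-7t); both groups contain (35r**2+8rt+35r-3t**2-7t), so (5r-9t+9) is a factor with cofactor 35r**2+8rt+35r-3t**2-7t.
The cofactor groups again: 35r**2+8rt+35r-3t**2-7t = 5r(7r+3t+7) - t(7r+3t+7); both groups contain (7r+3t+7), giving (5r-t)(7r+3t+7).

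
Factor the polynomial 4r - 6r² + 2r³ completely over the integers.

Pull out the common factor 2r, then factor the remaining trinomial.

2r(r - 1)(r - 2)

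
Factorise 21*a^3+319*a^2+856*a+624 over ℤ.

(3*a+4)*(7*a+13)*(a+12)

Trying the rational-root candidates, a = -12 is a root, giving the factor (a+12) and quotient 21*a^2+67*a+52.
The remaining quadratic factors as (7*a+13)(3*a+4).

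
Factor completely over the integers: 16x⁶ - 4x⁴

4x⁴(2x + 1)(2x - 1)

Pull out the common factor 4x⁴, leaving 4x² - 1.
Recognize a difference of squares with the parts 2x and 1.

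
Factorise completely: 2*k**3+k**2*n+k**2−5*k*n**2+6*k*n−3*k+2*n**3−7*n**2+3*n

Group: 2*k*(k**2+k*n−k−2*n**2+n) + (−n+3)*(k**2+k*n−k−2*n**2+n); both groups contain (k**2+k*n−k−2*n**2+n), so (2*k−n+3) is a factor with cofactor k**2+k*n−k−2*n**2+n.
The cofactor groups again: k**2+k*n−k−2*n**2+n = k*(k+2*n−1) − n*(k+2*n−1); both groups contain (k+2*n−1), giving (k−n)*(k+2*n−1).

(2*k−n+3)*(k+2*n−1)*(k−n)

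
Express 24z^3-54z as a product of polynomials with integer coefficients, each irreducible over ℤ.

Every term has a factor of 6z. Then 4z^2-9 = (2z)² − (3)².

6z(2z+3)(2z-3)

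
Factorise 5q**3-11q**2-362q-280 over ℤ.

Among the possible rational roots, q = 10 is a root, giving the factor (q-10) and quotient 5q**2+39q+28.
The remaining quadratic factors as (5q+4)(q+7).

(5q+4)(q+7)(q-10)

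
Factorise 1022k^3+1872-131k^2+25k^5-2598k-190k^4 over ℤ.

(5k+8)(5k-6)(k-1)(k^2-7k+39)

Trying the rational-root candidates, k = -8/5 is a root, so (5k+8) divides it; the quotient is 5k^4-46k^3+278k^2-471k+234.
Then k = 6/5 is a root, so (5k-6) is a factor; dividing leaves k^3-8k^2+46k-39.
Next, k = 1 is a root, so (k-1) divides it; the quotient is k^2-7k+39.
The quadratic k^2-7k+39 has discriminant -107 < 0 and is irreducible over ℤ.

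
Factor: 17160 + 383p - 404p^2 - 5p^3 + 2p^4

Among the possible rational roots, p = 8 is a root, so (p - 8) divides it; the quotient is 2p^3 + 11p^2 - 316p - 2145.
Then p = 13 is a root, so (p - 13) divides it; the quotient is 2p^2 + 37p + 165.
The remaining quadratic factors as (2p + 15)(p + 11).

(2p + 15)(p + 11)(p - 13)(p - 8)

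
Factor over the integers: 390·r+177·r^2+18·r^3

Pull out the common factor 3·r, then factor the remaining trinomial.

3·r·(2·r+13)·(3·r+10)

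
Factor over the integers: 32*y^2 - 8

Pull out the common factor 8; 4*y^2 - 1 is a difference of squares.

8*(2*y + 1)*(2*y - 1)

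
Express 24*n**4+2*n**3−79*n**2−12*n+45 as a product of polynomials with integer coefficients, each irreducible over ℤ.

(2*n+3)*(3*n−5)*(4*n−3)*(n+1)

By the rational root theorem, n = 5/3 is a root, giving the factor (3*n−5) and quotient 8*n**3+14*n**2−3*n−9.
Then n = −3/2 is a root, so (2*n+3) is a factor; dividing leaves 4*n**2+n−3.
The remaining quadratic factors as (n+1)(4*n−3).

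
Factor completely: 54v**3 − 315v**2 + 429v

3v(3v − 11)(6v − 13)

Pull out the common factor 3v, then factor the remaining trinomial.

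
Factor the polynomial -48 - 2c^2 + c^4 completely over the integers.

Substitute u = c^2 to get a quadratic in u, then factor.
c^2 + 6 is irreducible over ℤ (always positive, so no real roots).
c^2 - 8 is irreducible over ℤ (8 is not a perfect square).

(c^2 + 6)(c^2 - 8)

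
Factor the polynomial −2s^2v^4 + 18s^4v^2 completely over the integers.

Factor out 2s^2v^2, leaving 9s^2 − v^2, which is a difference of two squares.

2s^2v^2(3s + v)(3s − v)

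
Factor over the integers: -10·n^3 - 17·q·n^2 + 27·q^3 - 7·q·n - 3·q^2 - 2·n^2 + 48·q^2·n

Group: 9·q·(3·q^2 + 7·q·n + 2·n^2) + (-5·n - 1)·(3·q^2 + 7·q·n + 2·n^2); both groups contain (3·q^2 + 7·q·n + 2·n^2), so (9·q - 5·n - 1) is a factor with cofactor 3·q^2 + 7·q·n + 2·n^2.
The cofactor groups again: 3·q^2 + 7·q·n + 2·n^2 = q·(3·q + n) + 2·n·(3·q + n); both groups contain (3·q + n), giving (q + 2·n)·(3·q + n).

(9·q - 5·n - 1)·(q + 2·n)·(3·q + n)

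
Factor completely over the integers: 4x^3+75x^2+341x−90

Testing divisors of the constant over divisors of the leading coefficient, x = −10 is a root, so (x+10) divides it; the quotient is 4x^2+35x−9.
The remaining quadratic factors as (4x−1)(x+9).

(4x−1)(x+10)(x+9)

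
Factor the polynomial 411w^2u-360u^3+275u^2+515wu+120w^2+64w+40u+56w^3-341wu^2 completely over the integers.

(7w-9u+8)(8w+5u)(w+8u+1)

Group: w(56w^2-37wu+64w-45u^2+40u) + (8u+1)(56w^2-37wu+64w-45u^2+40u); both groups contain (56w^2-37wu+64w-45u^2+40u), so (w+8u+1) is a factor with cofactor 56w^2-37wu+64w-45u^2+40u.
The cofactor groups again: 56w^2-37wu+64w-45u^2+40u = 7w(8w+5u) + (-9u+8)(8w+5u); both groups contain (8w+5u), giving (7w-9u+8)(8w+5u).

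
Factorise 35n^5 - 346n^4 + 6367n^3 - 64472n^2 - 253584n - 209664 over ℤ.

(5n + 7)(7n + 12)(n - 12)(n^2 - n + 208)

Trying the rational-root candidates, n = -12/7 is a root, giving the factor (7n + 12) and quotient 5n^4 - 58n^3 + 1009n^2 - 10940n - 17472.
Then n = -7/5 is a root, so (5n + 7) is a factor; dividing leaves n^3 - 13n^2 + 220n - 2496.
Then n = 12 is a root, so (n - 12) divides it; the quotient is n^2 - n + 208.
The quadratic n^2 - n + 208 has discriminant -831 < 0 and is irreducible over ℤ.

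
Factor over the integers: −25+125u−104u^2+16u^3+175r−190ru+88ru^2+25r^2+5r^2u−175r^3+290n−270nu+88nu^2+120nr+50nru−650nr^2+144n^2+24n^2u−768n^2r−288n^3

Group: 4n(−72n^2−102nr+24nu−54n−35r^2+8ru−30r+16u^2−24u+5) + (5r+u−5)(−72n^2−102nr+24nu−54n−35r^2+8ru−30r+16u^2−24u+5); both groups contain (−72n^2−102nr+24nu−54n−35r^2+8ru−30r+16u^2−24u+5), so (4n+5r+u−5) is a factor with cofactor −72n^2−102nr+24nu−54n−35r^2+8ru−30r+16u^2−24u+5.
The cofactor groups again: −72n^2−102nr+24nu−54n−35r^2+8ru−30r+16u^2−24u+5 = −12n(6n+5r−4u+5) + (−7r−4u+1)(6n+5r−4u+5); both groups contain (6n+5r−4u+5), giving −(12n+7r+4u−1)(6n+5r−4u+5).

−(12n+7r+4u−1)(4n+5r+u−5)(6n+5r−4u+5)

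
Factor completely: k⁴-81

(k+3)*(k-3)*(k²+9)

Write as (k²)² − (9)², then factor k²-9 once more.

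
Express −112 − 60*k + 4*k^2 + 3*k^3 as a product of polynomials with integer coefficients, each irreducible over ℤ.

By the rational root theorem, k = −2 is a root, giving the factor (k + 2) and quotient 3*k^2 − 2*k − 56.
The remaining quadratic factors as (k + 4)(3*k − 14).

(3*k − 14)*(k + 2)*(k + 4)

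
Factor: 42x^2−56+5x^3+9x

(5x+7)(x+8)(x−1)

Trying the rational-root candidates, x = −8 is a root, giving the factor (x+8) and quotient 5x^2+2x−7.
The remaining quadratic factors as (x−1)(5x+7).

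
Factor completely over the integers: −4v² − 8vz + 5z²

Group: −2v(2v − z) − 5z(2v − z); both groups contain (2v − z).

−(2v + 5z)(2v − z)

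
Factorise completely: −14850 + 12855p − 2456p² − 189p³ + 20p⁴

(4p − 9)(5p − 11)(p + 10)(p − 15)

Testing divisors of the constant over divisors of the leading coefficient, p = −10 is a root, so (p + 10) is a factor; dividing leaves 20p³ − 389p² + 1434p − 1485.
Then p = 11/5 is a root, so (5p − 11) is a factor; dividing leaves 4p² − 69p + 135.
The remaining quadratic factors as (p − 15)(4p − 9).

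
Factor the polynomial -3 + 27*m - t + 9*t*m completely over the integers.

Group as (9*t*m - t) + (27*m - 3) = t*(9*m - 1) + 3*(9*m - 1).
Both groups share the factor (9*m - 1).

(9*m - 1)*(t + 3)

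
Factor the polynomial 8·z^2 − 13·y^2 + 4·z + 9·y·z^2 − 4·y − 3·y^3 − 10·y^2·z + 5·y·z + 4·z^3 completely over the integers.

Group: y·(−3·y^2 − 13·y·z − 13·y − 4·z^2 − 8·z − 4) − z·(−3·y^2 − 13·y·z − 13·y − 4·z^2 − 8·z − 4); both groups contain (−3·y^2 − 13·y·z − 13·y − 4·z^2 − 8·z − 4), so (y − z) is a factor with cofactor −3·y^2 − 13·y·z − 13·y − 4·z^2 − 8·z − 4.
The cofactor groups again: −3·y^2 − 13·y·z − 13·y − 4·z^2 − 8·z − 4 = −y·(3·y + z + 1) + (−4·z − 4)·(3·y + z + 1); both groups contain (3·y + z + 1), giving −(y + 4·z + 4)·(3·y + z + 1).

−(3·y + z + 1)·(y + 4·z + 4)·(y − z)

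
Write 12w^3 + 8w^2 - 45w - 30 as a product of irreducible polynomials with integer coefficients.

Group as (12w^3 - 45w) + (8w^2 - 30) = 3w(4w^2 - 15) + 2(4w^2 - 15).
Both groups share the factor (4w^2 - 15).

(3w + 2)(4w^2 - 15)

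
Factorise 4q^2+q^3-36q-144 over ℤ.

(q+4)(q+6)(q-6)

Trying the rational-root candidates, q = 6 is a root, so (q-6) divides it; the quotient is q^2+10q+24.
The remaining quadratic factors as (q+4)(q+6).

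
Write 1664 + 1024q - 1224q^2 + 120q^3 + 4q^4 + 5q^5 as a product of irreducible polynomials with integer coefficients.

(5q + 4)(q - 2)(q - 4)(q^2 + 6q + 52)

Among the possible rational roots, q = 4 is a root, giving the factor (q - 4) and quotient 5q^4 + 24q^3 + 216q^2 - 360q - 416.
Continuing, q = 2 is a root, giving the factor (q - 2) and quotient 5q^3 + 34q^2 + 284q + 208.
Next, q = -4/5 is a root, so (5q + 4) divides it; the quotient is q^2 + 6q + 52.
The quadratic q^2 + 6q + 52 has discriminant -172 < 0 and is irreducible over ℤ.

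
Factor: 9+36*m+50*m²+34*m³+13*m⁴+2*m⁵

(2*m+1)*(m+1)*(m+3)*(m²+2*m+3)

Trying the rational-root candidates, m = −1/2 is a root, so (2*m+1) is a factor; dividing leaves m⁴+6*m³+14*m²+18*m+9.
Then m = −1 is a root, giving the factor (m+1) and quotient m³+5*m²+9*m+9.
Continuing, m = −3 is a root, so (m+3) is a factor; dividing leaves m²+2*m+3.
The quadratic m²+2*m+3 has discriminant −8 < 0 and is irreducible over ℤ.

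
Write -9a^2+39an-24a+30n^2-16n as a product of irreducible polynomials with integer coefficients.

-(3a+2n)(3a-15n+8)

Group: -3a(3a-15n+8) - 2n(3a-15n+8); both groups contain (3a-15n+8).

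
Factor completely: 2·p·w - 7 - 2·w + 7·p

(2·w + 7)·(p - 1)

Group as (2·p·w + 7·p) + (-2·w - 7) = p·(2·w + 7) - (2·w + 7).
Both groups share the factor (2·w + 7).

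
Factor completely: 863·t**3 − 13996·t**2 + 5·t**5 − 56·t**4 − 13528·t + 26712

By the rational root theorem, t = 1 is a root, giving the factor (t − 1) and quotient 5·t**4 − 51·t**3 + 812·t**2 − 13184·t − 26712.
Continuing, t = −9/5 is a root, giving the factor (5·t + 9) and quotient t**3 − 12·t**2 + 184·t − 2968.
Continuing, t = 14 is a root, so (t − 14) divides it; the quotient is t**2 + 2·t + 212.
The quadratic t**2 + 2·t + 212 has discriminant −844 < 0 and is irreducible over ℤ.

(5·t + 9)·(t − 1)·(t − 14)·(t**2 + 2·t + 212)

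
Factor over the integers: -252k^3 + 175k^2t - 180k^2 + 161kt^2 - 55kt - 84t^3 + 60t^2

-(4k + 3t)(7k - 7t + 5)(9k - 4t)

Group: 9k(-28k^2 + 7kt - 20k + 21t^2 - 15t) - 4t(-28k^2 + 7kt - 20k + 21t^2 - 15t); both groups contain (-28k^2 + 7kt - 20k + 21t^2 - 15t), so (9k - 4t) is a factor with cofactor -28k^2 + 7kt - 20k + 21t^2 - 15t.
The cofactor groups again: -28k^2 + 7kt - 20k + 21t^2 - 15t = -4k(7k - 7t + 5) - 3t(7k - 7t + 5); both groups contain (7k - 7t + 5), giving -(4k + 3t)(7k - 7t + 5).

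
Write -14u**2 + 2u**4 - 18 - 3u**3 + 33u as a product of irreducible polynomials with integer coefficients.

(2u - 3)(u + 3)(u - 1)(u - 2)

Testing divisors of the constant over divisors of the leading coefficient, u = 1 is a root, so (u - 1) divides it; the quotient is 2u**3 - u**2 - 15u + 18.
Next, u = 3/2 is a root, so (2u - 3) divides it; the quotient is u**2 + u - 6.
The remaining quadratic factors as (u - 2)(u + 3).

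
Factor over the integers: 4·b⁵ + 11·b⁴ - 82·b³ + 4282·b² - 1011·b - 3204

(4·b + 3)·(b + 12)·(b - 1)·(b² - 9·b + 89)

Trying the rational-root candidates, b = -12 is a root, giving the factor (b + 12) and quotient 4·b⁴ - 37·b³ + 362·b² - 62·b - 267.
Next, b = -3/4 is a root, so (4·b + 3) is a factor; dividing leaves b³ - 10·b² + 98·b - 89.
Next, b = 1 is a root, so (b - 1) is a factor; dividing leaves b² - 9·b + 89.
The quadratic b² - 9·b + 89 has discriminant -275 < 0 and is irreducible over ℤ.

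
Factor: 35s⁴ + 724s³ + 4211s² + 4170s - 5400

(5s + 12)(7s - 5)(s + 10)(s + 9)

Trying the rational-root candidates, s = -10 is a root, so (s + 10) is a factor; dividing leaves 35s³ + 374s² + 471s - 540.
Continuing, s = 5/7 is a root, giving the factor (7s - 5) and quotient 5s² + 57s + 108.
The remaining quadratic factors as (5s + 12)(s + 9).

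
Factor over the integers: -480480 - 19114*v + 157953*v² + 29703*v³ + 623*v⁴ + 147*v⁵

By the rational root theorem, v = -15/7 is a root, so (7*v + 15) divides it; the quotient is 21*v⁴ + 44*v³ + 4149*v² + 13674*v - 32032.
Next, v = 11/7 is a root, giving the factor (7*v - 11) and quotient 3*v³ + 11*v² + 610*v + 2912.
Continuing, v = -14/3 is a root, giving the factor (3*v + 14) and quotient v² - v + 208.
The quadratic v² - v + 208 has discriminant -831 < 0 and is irreducible over ℤ.

(3*v + 14)*(7*v + 15)*(7*v - 11)*(v² - v + 208)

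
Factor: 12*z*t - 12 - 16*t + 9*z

Group as (12*z*t + 9*z) + (-16*t - 12) = 3*z*(4*t + 3) - 4*(4*t + 3).
Both groups share the factor (4*t + 3).

(3*z - 4)*(4*t + 3)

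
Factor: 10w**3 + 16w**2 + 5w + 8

Group as (10w**3 + 5w) + (16w**2 + 8) = 5w(2w**2 + 1) + 8(2w**2 + 1).
Both groups share the factor (2w**2 + 1).

(5w + 8)(2w**2 + 1)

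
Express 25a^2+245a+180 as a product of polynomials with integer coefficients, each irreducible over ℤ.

5(5a+4)(a+9)

Pull out the common factor 5, then factor the remaining trinomial.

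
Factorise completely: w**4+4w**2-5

Substitute u = w**2 to get a quadratic in u, then factor.
w**2+5 is irreducible over ℤ (always positive, so no real roots).
w**2-1 is a difference of squares.

(w+1)(w-1)(w**2+5)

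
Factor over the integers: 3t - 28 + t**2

Two integers with product -28 and sum 3 are 7 and -4.

(t + 7)(t - 4)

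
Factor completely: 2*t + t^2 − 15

(t + 5)*(t − 3)

Two integers with product −15 and sum 2 are 5 and −3.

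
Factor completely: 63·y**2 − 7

Every term has a factor of 7. Then 9·y**2 − 1 = (3·y)² − (1)².

7·(3·y + 1)·(3·y − 1)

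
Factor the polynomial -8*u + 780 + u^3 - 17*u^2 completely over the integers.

(u + 6)*(u - 10)*(u - 13)

Trying the rational-root candidates, u = 10 is a root, so (u - 10) divides it; the quotient is u^2 - 7*u - 78.
The remaining quadratic factors as (u - 13)(u + 6).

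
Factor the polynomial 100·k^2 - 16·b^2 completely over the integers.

4·(5·k - 2·b)·(5·k + 2·b)

Factor out 4, leaving 25·k^2 - 4·b^2, which is a difference of two squares.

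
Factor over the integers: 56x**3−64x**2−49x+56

Group as (56x**3−49x) + (−64x**2+56) = 7x(8x**2−7) − 8(8x**2−7).
Both groups share the factor (8x**2−7).

(7x−8)(8x**2−7)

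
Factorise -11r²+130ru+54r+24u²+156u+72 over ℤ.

-(11r+2u+12)(r-12u-6)

Group: -11r(r-12u-6) + (-2u-12)(r-12u-6); both groups contain (r-12u-6).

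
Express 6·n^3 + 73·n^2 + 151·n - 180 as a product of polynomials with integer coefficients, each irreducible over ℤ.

(6·n - 5)·(n + 4)·(n + 9)

Testing divisors of the constant over divisors of the leading coefficient, n = 5/6 is a root, giving the factor (6·n - 5) and quotient n^2 + 13·n + 36.
The remaining quadratic factors as (n + 4)(n + 9).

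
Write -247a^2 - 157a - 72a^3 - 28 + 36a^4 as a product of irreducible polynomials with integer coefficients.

(2a + 1)(3a + 1)(6a + 7)(a - 4)

Among the possible rational roots, a = -1/3 is a root, so (3a + 1) divides it; the quotient is 12a^3 - 28a^2 - 73a - 28.
Continuing, a = -7/6 is a root, so (6a + 7) divides it; the quotient is 2a^2 - 7a - 4.
The remaining quadratic factors as (a - 4)(2a + 1).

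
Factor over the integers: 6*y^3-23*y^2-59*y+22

Among the possible rational roots, y = -2 is a root, so (y+2) divides it; the quotient is 6*y^2-35*y+11.
The remaining quadratic factors as (3*y-1)(2*y-11).

(2*y-11)*(3*y-1)*(y+2)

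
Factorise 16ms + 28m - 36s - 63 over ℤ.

(4m - 9)(4s + 7)

Group as (16ms + 28m) + (-36s - 63) = 4m(4s + 7) - 9(4s + 7).
Both groups share the factor (4s + 7).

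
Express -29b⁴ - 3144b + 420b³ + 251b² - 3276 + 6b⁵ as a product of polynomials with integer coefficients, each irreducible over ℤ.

(6b + 7)(b + 2)(b - 3)(b² - 5b + 78)

Among the possible rational roots, b = 3 is a root, so (b - 3) is a factor; dividing leaves 6b⁴ - 11b³ + 387b² + 1412b + 1092.
Continuing, b = -7/6 is a root, so (6b + 7) is a factor; dividing leaves b³ - 3b² + 68b + 156.
Next, b = -2 is a root, so (b + 2) divides it; the quotient is b² - 5b + 78.
The quadratic b² - 5b + 78 has discriminant -287 < 0 and is irreducible over ℤ.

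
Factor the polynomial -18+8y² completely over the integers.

2(2y+3)(2y-3)

Pull out the common factor 2; 4y²-9 is a difference of squares.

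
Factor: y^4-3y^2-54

Substitute u = y^2 to get a quadratic in u, then factor.
y^2-9 is a difference of squares.
y^2+6 is irreducible over ℤ (always positive, so no real roots).

(y+3)(y-3)(y^2+6)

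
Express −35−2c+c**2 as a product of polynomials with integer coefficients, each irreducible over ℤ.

Two integers with product −35 and sum −2 are −7 and 5.

(c+5)(c−7)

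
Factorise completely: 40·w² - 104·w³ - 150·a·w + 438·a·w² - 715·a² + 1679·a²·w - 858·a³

Group: 11·a·(-78·a² + 181·a·w - 65·a - 26·w² + 10·w) + 4·w·(-78·a² + 181·a·w - 65·a - 26·w² + 10·w); both groups contain (-78·a² + 181·a·w - 65·a - 26·w² + 10·w), so (11·a + 4·w) is a factor with cofactor -78·a² + 181·a·w - 65·a - 26·w² + 10·w.
The cofactor groups again: -78·a² + 181·a·w - 65·a - 26·w² + 10·w = -13·a·(6·a - 13·w + 5) + 2·w·(6·a - 13·w + 5); both groups contain (6·a - 13·w + 5), giving -(13·a - 2·w)·(6·a - 13·w + 5).

-(11·a + 4·w)·(13·a - 2·w)·(6·a - 13·w + 5)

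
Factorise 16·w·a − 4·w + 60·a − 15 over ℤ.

(4·a − 1)·(4·w + 15)

Group as (16·w·a − 4·w) + (60·a − 15) = 4·w·(4·a − 1) + 15·(4·a − 1).
Both groups share the factor (4·a − 1).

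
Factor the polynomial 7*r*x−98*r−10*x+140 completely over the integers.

Group as (7*r*x−98*r) + (−10*x+140) = 7*r*(x−14) − 10*(x−14).
Both groups share the factor (x−14).

(7*r−10)*(x−14)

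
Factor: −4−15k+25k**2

(5k+1)(5k−4)

Need a pair with product 25·(−4) = −100 and sum −15: that's 5 and −20.
Split the middle term: 25k**2+5k − 20k−4 = 5k(5k+1) − 4(5k+1).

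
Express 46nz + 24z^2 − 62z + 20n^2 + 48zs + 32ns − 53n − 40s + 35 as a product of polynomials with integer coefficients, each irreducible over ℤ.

Group: 4n(5n + 4z + 8s − 7) + (6z − 5)(5n + 4z + 8s − 7); both groups contain (5n + 4z + 8s − 7).

(4n + 6z − 5)(5n + 4z + 8s − 7)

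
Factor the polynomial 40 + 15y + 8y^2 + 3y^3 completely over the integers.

Group as (3y^3 + 15y) + (8y^2 + 40) = 3y(y^2 + 5) + 8(y^2 + 5).
Both groups share the factor (y^2 + 5).

(3y + 8)(y^2 + 5)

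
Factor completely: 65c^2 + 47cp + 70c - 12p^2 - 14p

Group: 13c(5c - p) + (12p + 14)(5c - p); both groups contain (5c - p).

(13c + 12p + 14)(5c - p)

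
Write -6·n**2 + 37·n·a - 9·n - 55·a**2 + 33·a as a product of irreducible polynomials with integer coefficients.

Group: -2·n·(3·n - 11·a) + (5·a - 3)·(3·n - 11·a); both groups contain (3·n - 11·a).

-(3·n - 11·a)·(2·n - 5·a + 3)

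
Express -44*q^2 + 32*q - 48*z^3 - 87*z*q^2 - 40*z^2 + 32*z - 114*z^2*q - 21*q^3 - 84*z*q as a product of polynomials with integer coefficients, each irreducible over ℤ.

-(6*z + 3*q + 8)*(8*z + 7*q - 4)*(z + q)

Group: 6*z*(-8*z^2 - 15*z*q + 4*z - 7*q^2 + 4*q) + (3*q + 8)*(-8*z^2 - 15*z*q + 4*z - 7*q^2 + 4*q); both groups contain (-8*z^2 - 15*z*q + 4*z - 7*q^2 + 4*q), so (6*z + 3*q + 8) is a factor with cofactor -8*z^2 - 15*z*q + 4*z - 7*q^2 + 4*q.
The cofactor groups again: -8*z^2 - 15*z*q + 4*z - 7*q^2 + 4*q = -z*(8*z + 7*q - 4) - q*(8*z + 7*q - 4); both groups contain (8*z + 7*q - 4), giving -(z + q)*(8*z + 7*q - 4).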